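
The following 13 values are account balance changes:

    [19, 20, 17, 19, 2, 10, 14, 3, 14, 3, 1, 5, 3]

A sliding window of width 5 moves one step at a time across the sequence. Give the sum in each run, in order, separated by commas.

(19, 20, 17, 19, 2) → sum 77
(20, 17, 19, 2, 10) → sum 68
(17, 19, 2, 10, 14) → sum 62
(19, 2, 10, 14, 3) → sum 48
(2, 10, 14, 3, 14) → sum 43
(10, 14, 3, 14, 3) → sum 44
(14, 3, 14, 3, 1) → sum 35
(3, 14, 3, 1, 5) → sum 26
(14, 3, 1, 5, 3) → sum 26

77, 68, 62, 48, 43, 44, 35, 26, 26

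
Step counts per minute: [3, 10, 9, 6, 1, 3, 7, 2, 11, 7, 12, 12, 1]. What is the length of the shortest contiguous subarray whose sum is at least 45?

add 3: running sum 3 < 45
add 10: running sum 13 < 45
add 9: running sum 22 < 45
add 6: running sum 28 < 45
add 1: running sum 29 < 45
add 3: running sum 32 < 45
add 7: running sum 39 < 45
add 2: running sum 41 < 45
add 11: shortest ending here [10, 9, 6, 1, 3, 7, 2, 11] sum 49, len 8
add 7: shortest ending here [9, 6, 1, 3, 7, 2, 11, 7] sum 46, len 8
add 12: shortest ending here [6, 1, 3, 7, 2, 11, 7, 12] sum 49, len 8
add 12: shortest ending here [7, 2, 11, 7, 12, 12] sum 51, len 6
add 1: shortest ending here [2, 11, 7, 12, 12, 1] sum 45, len 6
Shortest qualifying length: 6.

6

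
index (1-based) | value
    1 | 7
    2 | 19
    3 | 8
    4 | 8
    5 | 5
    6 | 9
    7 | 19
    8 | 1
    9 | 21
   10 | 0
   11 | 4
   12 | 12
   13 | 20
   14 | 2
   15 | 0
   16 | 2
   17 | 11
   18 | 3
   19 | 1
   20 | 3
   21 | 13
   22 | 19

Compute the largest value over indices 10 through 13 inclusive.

20

Elements at indices 10..13: 0, 4, 12, 20
max(0, 4, 12, 20) = 20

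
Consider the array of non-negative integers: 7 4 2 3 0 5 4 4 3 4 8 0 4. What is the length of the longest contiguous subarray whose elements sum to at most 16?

[7] sum 7 len 1
[7, 4] sum 11 len 2
[7, 4, 2] sum 13 len 3
[7, 4, 2, 3] sum 16 len 4
[7, 4, 2, 3, 0] sum 16 len 5
[4, 2, 3, 0, 5] sum 14 len 5
[2, 3, 0, 5, 4] sum 14 len 5
[3, 0, 5, 4, 4] sum 16 len 5
[0, 5, 4, 4, 3] sum 16 len 5
[4, 4, 3, 4] sum 15 len 4
[3, 4, 8] sum 15 len 3
[3, 4, 8, 0] sum 15 len 4
[4, 8, 0, 4] sum 16 len 4
Longest length seen: 5.

5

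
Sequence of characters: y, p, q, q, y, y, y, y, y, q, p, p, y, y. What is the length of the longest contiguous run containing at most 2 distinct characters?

8

add y: window [y] (1 distinct), len 1
add p: window [y, p] (2 distinct), len 2
add q: window [p, q] (2 distinct), len 2
add q: window [p, q, q] (2 distinct), len 3
add y: window [q, q, y] (2 distinct), len 3
add y: window [q, q, y, y] (2 distinct), len 4
add y: window [q, q, y, y, y] (2 distinct), len 5
add y: window [q, q, y, y, y, y] (2 distinct), len 6
add y: window [q, q, y, y, y, y, y] (2 distinct), len 7
add q: window [q, q, y, y, y, y, y, q] (2 distinct), len 8
add p: window [q, p] (2 distinct), len 2
add p: window [q, p, p] (2 distinct), len 3
add y: window [p, p, y] (2 distinct), len 3
add y: window [p, p, y, y] (2 distinct), len 4
Longest length with ≤2 distinct: 8.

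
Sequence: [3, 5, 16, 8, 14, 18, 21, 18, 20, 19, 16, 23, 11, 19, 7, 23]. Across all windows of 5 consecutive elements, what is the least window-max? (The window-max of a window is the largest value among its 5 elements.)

16

3 5 16 8 14 → max 16
5 16 8 14 18 → max 18
16 8 14 18 21 → max 21
8 14 18 21 18 → max 21
14 18 21 18 20 → max 21
18 21 18 20 19 → max 21
21 18 20 19 16 → max 21
18 20 19 16 23 → max 23
20 19 16 23 11 → max 23
19 16 23 11 19 → max 23
16 23 11 19 7 → max 23
23 11 19 7 23 → max 23
Least of these is 16.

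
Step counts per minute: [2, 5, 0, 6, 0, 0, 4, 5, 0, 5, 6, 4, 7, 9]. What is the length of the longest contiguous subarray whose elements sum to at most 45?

13

[2] sum 2 len 1
[2, 5] sum 7 len 2
[2, 5, 0] sum 7 len 3
[2, 5, 0, 6] sum 13 len 4
[2, 5, 0, 6, 0] sum 13 len 5
[2, 5, 0, 6, 0, 0] sum 13 len 6
[2, 5, 0, 6, 0, 0, 4] sum 17 len 7
[2, 5, 0, 6, 0, 0, 4, 5] sum 22 len 8
[2, 5, 0, 6, 0, 0, 4, 5, 0] sum 22 len 9
[2, 5, 0, 6, 0, 0, 4, 5, 0, 5] sum 27 len 10
[2, 5, 0, 6, 0, 0, 4, 5, 0, 5, 6] sum 33 len 11
[2, 5, 0, 6, 0, 0, 4, 5, 0, 5, 6, 4] sum 37 len 12
[2, 5, 0, 6, 0, 0, 4, 5, 0, 5, 6, 4, 7] sum 44 len 13
[0, 0, 4, 5, 0, 5, 6, 4, 7, 9] sum 40 len 10
Longest length seen: 13.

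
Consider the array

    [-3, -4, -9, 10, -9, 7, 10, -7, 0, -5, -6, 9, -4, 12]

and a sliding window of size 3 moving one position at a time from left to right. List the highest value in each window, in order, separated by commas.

(-3, -4, -9) → max -3
(-4, -9, 10) → max 10
(-9, 10, -9) → max 10
(10, -9, 7) → max 10
(-9, 7, 10) → max 10
(7, 10, -7) → max 10
(10, -7, 0) → max 10
(-7, 0, -5) → max 0
(0, -5, -6) → max 0
(-5, -6, 9) → max 9
(-6, 9, -4) → max 9
(9, -4, 12) → max 12

-3, 10, 10, 10, 10, 10, 10, 0, 0, 9, 9, 12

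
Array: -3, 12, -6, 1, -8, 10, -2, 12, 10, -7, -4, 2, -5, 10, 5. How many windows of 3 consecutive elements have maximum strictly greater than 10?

5

[-3, 12, -6] → max 12  > 10 ✓
[12, -6, 1] → max 12  > 10 ✓
[-6, 1, -8] → max 1
[1, -8, 10] → max 10
[-8, 10, -2] → max 10
[10, -2, 12] → max 12  > 10 ✓
[-2, 12, 10] → max 12  > 10 ✓
[12, 10, -7] → max 12  > 10 ✓
[10, -7, -4] → max 10
[-7, -4, 2] → max 2
[-4, 2, -5] → max 2
[2, -5, 10] → max 10
[-5, 10, 5] → max 10
5 windows satisfy the condition.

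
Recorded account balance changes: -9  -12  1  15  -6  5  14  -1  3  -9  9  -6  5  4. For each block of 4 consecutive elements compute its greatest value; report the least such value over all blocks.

9

[-9, -12, 1, 15] → max 15
[-12, 1, 15, -6] → max 15
[1, 15, -6, 5] → max 15
[15, -6, 5, 14] → max 15
[-6, 5, 14, -1] → max 14
[5, 14, -1, 3] → max 14
[14, -1, 3, -9] → max 14
[-1, 3, -9, 9] → max 9
[3, -9, 9, -6] → max 9
[-9, 9, -6, 5] → max 9
[9, -6, 5, 4] → max 9
Least of these is 9.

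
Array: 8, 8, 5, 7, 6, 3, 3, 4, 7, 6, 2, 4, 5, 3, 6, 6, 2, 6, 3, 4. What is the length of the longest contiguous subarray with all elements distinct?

add 8: [8] len 1
add 8 (repeat 8, move left end past it): [8] len 1
add 5: [8, 5] len 2
add 7: [8, 5, 7] len 3
add 6: [8, 5, 7, 6] len 4
add 3: [8, 5, 7, 6, 3] len 5
add 3 (repeat 3, move left end past it): [3] len 1
add 4: [3, 4] len 2
add 7: [3, 4, 7] len 3
add 6: [3, 4, 7, 6] len 4
add 2: [3, 4, 7, 6, 2] len 5
add 4 (repeat 4, move left end past it): [7, 6, 2, 4] len 4
add 5: [7, 6, 2, 4, 5] len 5
add 3: [7, 6, 2, 4, 5, 3] len 6
add 6 (repeat 6, move left end past it): [2, 4, 5, 3, 6] len 5
add 6 (repeat 6, move left end past it): [6] len 1
add 2: [6, 2] len 2
add 6 (repeat 6, move left end past it): [2, 6] len 2
add 3: [2, 6, 3] len 3
add 4: [2, 6, 3, 4] len 4
Longest all-distinct length: 6.

6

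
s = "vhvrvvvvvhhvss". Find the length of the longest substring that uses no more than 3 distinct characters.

12

add v: window [v] (1 distinct), len 1
add h: window [v, h] (2 distinct), len 2
add v: window [v, h, v] (2 distinct), len 3
add r: window [v, h, v, r] (3 distinct), len 4
add v: window [v, h, v, r, v] (3 distinct), len 5
add v: window [v, h, v, r, v, v] (3 distinct), len 6
add v: window [v, h, v, r, v, v, v] (3 distinct), len 7
add v: window [v, h, v, r, v, v, v, v] (3 distinct), len 8
add v: window [v, h, v, r, v, v, v, v, v] (3 distinct), len 9
add h: window [v, h, v, r, v, v, v, v, v, h] (3 distinct), len 10
add h: window [v, h, v, r, v, v, v, v, v, h, h] (3 distinct), len 11
add v: window [v, h, v, r, v, v, v, v, v, h, h, v] (3 distinct), len 12
add s: window [v, v, v, v, v, h, h, v, s] (3 distinct), len 9
add s: window [v, v, v, v, v, h, h, v, s, s] (3 distinct), len 10
Longest length with ≤3 distinct: 12.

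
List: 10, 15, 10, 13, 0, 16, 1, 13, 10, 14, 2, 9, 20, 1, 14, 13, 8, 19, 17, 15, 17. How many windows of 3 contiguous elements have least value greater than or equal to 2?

11

10 15 10 → min 10  ≥ 2 ✓
15 10 13 → min 10  ≥ 2 ✓
10 13 0 → min 0
13 0 16 → min 0
0 16 1 → min 0
16 1 13 → min 1
1 13 10 → min 1
13 10 14 → min 10  ≥ 2 ✓
10 14 2 → min 2  ≥ 2 ✓
14 2 9 → min 2  ≥ 2 ✓
2 9 20 → min 2  ≥ 2 ✓
9 20 1 → min 1
20 1 14 → min 1
1 14 13 → min 1
14 13 8 → min 8  ≥ 2 ✓
13 8 19 → min 8  ≥ 2 ✓
8 19 17 → min 8  ≥ 2 ✓
19 17 15 → min 15  ≥ 2 ✓
17 15 17 → min 15  ≥ 2 ✓
11 windows satisfy the condition.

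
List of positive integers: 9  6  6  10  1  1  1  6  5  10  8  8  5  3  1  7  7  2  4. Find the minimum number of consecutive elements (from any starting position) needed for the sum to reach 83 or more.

add 9: running sum 9 < 83
add 6: running sum 15 < 83
add 6: running sum 21 < 83
add 10: running sum 31 < 83
add 1: running sum 32 < 83
add 1: running sum 33 < 83
add 1: running sum 34 < 83
add 6: running sum 40 < 83
add 5: running sum 45 < 83
add 10: running sum 55 < 83
add 8: running sum 63 < 83
add 8: running sum 71 < 83
add 5: running sum 76 < 83
add 3: running sum 79 < 83
add 1: running sum 80 < 83
add 7: shortest ending here [9, 6, 6, 10, 1, 1, 1, 6, 5, 10, 8, 8, 5, 3, 1, 7] sum 87, len 16
add 7: shortest ending here [6, 6, 10, 1, 1, 1, 6, 5, 10, 8, 8, 5, 3, 1, 7, 7] sum 85, len 16
add 2: shortest ending here [6, 6, 10, 1, 1, 1, 6, 5, 10, 8, 8, 5, 3, 1, 7, 7, 2] sum 87, len 17
add 4: shortest ending here [6, 10, 1, 1, 1, 6, 5, 10, 8, 8, 5, 3, 1, 7, 7, 2, 4] sum 85, len 17
Shortest qualifying length: 16.

16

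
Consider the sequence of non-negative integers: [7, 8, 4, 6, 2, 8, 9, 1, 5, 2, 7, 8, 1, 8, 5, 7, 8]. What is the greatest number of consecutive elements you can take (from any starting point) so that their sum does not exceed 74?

14

add 7: [7] sum 7, len 1
add 8: [7, 8] sum 15, len 2
add 4: [7, 8, 4] sum 19, len 3
add 6: [7, 8, 4, 6] sum 25, len 4
add 2: [7, 8, 4, 6, 2] sum 27, len 5
add 8: [7, 8, 4, 6, 2, 8] sum 35, len 6
add 9: [7, 8, 4, 6, 2, 8, 9] sum 44, len 7
add 1: [7, 8, 4, 6, 2, 8, 9, 1] sum 45, len 8
add 5: [7, 8, 4, 6, 2, 8, 9, 1, 5] sum 50, len 9
add 2: [7, 8, 4, 6, 2, 8, 9, 1, 5, 2] sum 52, len 10
add 7: [7, 8, 4, 6, 2, 8, 9, 1, 5, 2, 7] sum 59, len 11
add 8: [7, 8, 4, 6, 2, 8, 9, 1, 5, 2, 7, 8] sum 67, len 12
add 1: [7, 8, 4, 6, 2, 8, 9, 1, 5, 2, 7, 8, 1] sum 68, len 13
add 8: [8, 4, 6, 2, 8, 9, 1, 5, 2, 7, 8, 1, 8] sum 69, len 13
add 5: [8, 4, 6, 2, 8, 9, 1, 5, 2, 7, 8, 1, 8, 5] sum 74, len 14
add 7: [4, 6, 2, 8, 9, 1, 5, 2, 7, 8, 1, 8, 5, 7] sum 73, len 14
add 8: [2, 8, 9, 1, 5, 2, 7, 8, 1, 8, 5, 7, 8] sum 71, len 13
Longest length seen: 14.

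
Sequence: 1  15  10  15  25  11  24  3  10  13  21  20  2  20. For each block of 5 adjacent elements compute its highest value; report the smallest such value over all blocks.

21

Each size-5 window and its max:
[1, 15, 10, 15, 25] → max 25
[15, 10, 15, 25, 11] → max 25
[10, 15, 25, 11, 24] → max 25
[15, 25, 11, 24, 3] → max 25
[25, 11, 24, 3, 10] → max 25
[11, 24, 3, 10, 13] → max 24
[24, 3, 10, 13, 21] → max 24
[3, 10, 13, 21, 20] → max 21
[10, 13, 21, 20, 2] → max 21
[13, 21, 20, 2, 20] → max 21
Smallest of these is 21.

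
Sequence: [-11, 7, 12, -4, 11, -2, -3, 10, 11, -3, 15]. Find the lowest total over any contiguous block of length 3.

Window sums for each of the 9 positions:
(-11, 7, 12) → sum 8
(7, 12, -4) → sum 15
(12, -4, 11) → sum 19
(-4, 11, -2) → sum 5
(11, -2, -3) → sum 6
(-2, -3, 10) → sum 5
(-3, 10, 11) → sum 18
(10, 11, -3) → sum 18
(11, -3, 15) → sum 23
Lowest of these is 5.

5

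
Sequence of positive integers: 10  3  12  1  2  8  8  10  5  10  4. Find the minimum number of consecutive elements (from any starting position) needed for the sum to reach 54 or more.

add 10: running sum 10 < 54
add 3: running sum 13 < 54
add 12: running sum 25 < 54
add 1: running sum 26 < 54
add 2: running sum 28 < 54
add 8: running sum 36 < 54
add 8: running sum 44 < 54
add 10: shortest ending here [10, 3, 12, 1, 2, 8, 8, 10] sum 54, len 8
add 5: shortest ending here [10, 3, 12, 1, 2, 8, 8, 10, 5] sum 59, len 9
add 10: shortest ending here [12, 1, 2, 8, 8, 10, 5, 10] sum 56, len 8
add 4: shortest ending here [12, 1, 2, 8, 8, 10, 5, 10, 4] sum 60, len 9
Shortest qualifying length: 8.

8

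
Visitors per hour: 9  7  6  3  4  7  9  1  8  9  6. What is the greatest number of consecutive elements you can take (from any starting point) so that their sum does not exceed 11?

2

add 9: [9] sum 9, len 1
add 7: [7] sum 7, len 1
add 6: [6] sum 6, len 1
add 3: [6, 3] sum 9, len 2
add 4: [3, 4] sum 7, len 2
add 7: [4, 7] sum 11, len 2
add 9: [9] sum 9, len 1
add 1: [9, 1] sum 10, len 2
add 8: [1, 8] sum 9, len 2
add 9: [9] sum 9, len 1
add 6: [6] sum 6, len 1
Longest length seen: 2.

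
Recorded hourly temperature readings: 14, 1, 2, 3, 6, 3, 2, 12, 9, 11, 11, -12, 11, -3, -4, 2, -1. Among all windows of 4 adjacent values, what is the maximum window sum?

43

Window sums for each of the 14 positions:
(14, 1, 2, 3) → sum 20
(1, 2, 3, 6) → sum 12
(2, 3, 6, 3) → sum 14
(3, 6, 3, 2) → sum 14
(6, 3, 2, 12) → sum 23
(3, 2, 12, 9) → sum 26
(2, 12, 9, 11) → sum 34
(12, 9, 11, 11) → sum 43
(9, 11, 11, -12) → sum 19
(11, 11, -12, 11) → sum 21
(11, -12, 11, -3) → sum 7
(-12, 11, -3, -4) → sum -8
(11, -3, -4, 2) → sum 6
(-3, -4, 2, -1) → sum -6
Maximum of these is 43.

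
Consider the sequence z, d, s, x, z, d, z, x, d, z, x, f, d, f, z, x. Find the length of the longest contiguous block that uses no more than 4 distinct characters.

Extend right; when distinct count exceeds 4, shrink from the left:
[z] 1 distinct, len 1
[z, d] 2 distinct, len 2
[z, d, s] 3 distinct, len 3
[z, d, s, x] 4 distinct, len 4
[z, d, s, x, z] 4 distinct, len 5
[z, d, s, x, z, d] 4 distinct, len 6
[z, d, s, x, z, d, z] 4 distinct, len 7
[z, d, s, x, z, d, z, x] 4 distinct, len 8
[z, d, s, x, z, d, z, x, d] 4 distinct, len 9
[z, d, s, x, z, d, z, x, d, z] 4 distinct, len 10
[z, d, s, x, z, d, z, x, d, z, x] 4 distinct, len 11
[x, z, d, z, x, d, z, x, f] 4 distinct, len 9
[x, z, d, z, x, d, z, x, f, d] 4 distinct, len 10
[x, z, d, z, x, d, z, x, f, d, f] 4 distinct, len 11
[x, z, d, z, x, d, z, x, f, d, f, z] 4 distinct, len 12
[x, z, d, z, x, d, z, x, f, d, f, z, x] 4 distinct, len 13
Longest length with ≤4 distinct: 13.

13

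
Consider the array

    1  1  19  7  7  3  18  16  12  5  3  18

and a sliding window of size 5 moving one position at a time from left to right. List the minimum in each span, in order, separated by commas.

1 1 19 7 7 → min 1
1 19 7 7 3 → min 1
19 7 7 3 18 → min 3
7 7 3 18 16 → min 3
7 3 18 16 12 → min 3
3 18 16 12 5 → min 3
18 16 12 5 3 → min 3
16 12 5 3 18 → min 3

1, 1, 3, 3, 3, 3, 3, 3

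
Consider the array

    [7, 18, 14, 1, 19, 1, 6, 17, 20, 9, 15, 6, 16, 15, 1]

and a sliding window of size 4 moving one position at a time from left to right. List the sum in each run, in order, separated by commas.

40, 52, 35, 27, 43, 44, 52, 61, 50, 46, 52, 38

[7, 18, 14, 1] → sum 40
[18, 14, 1, 19] → sum 52
[14, 1, 19, 1] → sum 35
[1, 19, 1, 6] → sum 27
[19, 1, 6, 17] → sum 43
[1, 6, 17, 20] → sum 44
[6, 17, 20, 9] → sum 52
[17, 20, 9, 15] → sum 61
[20, 9, 15, 6] → sum 50
[9, 15, 6, 16] → sum 46
[15, 6, 16, 15] → sum 52
[6, 16, 15, 1] → sum 38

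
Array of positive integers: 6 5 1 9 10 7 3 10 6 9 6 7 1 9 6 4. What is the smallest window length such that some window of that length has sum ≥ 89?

add 6: running sum 6 < 89
add 5: running sum 11 < 89
add 1: running sum 12 < 89
add 9: running sum 21 < 89
add 10: running sum 31 < 89
add 7: running sum 38 < 89
add 3: running sum 41 < 89
add 10: running sum 51 < 89
add 6: running sum 57 < 89
add 9: running sum 66 < 89
add 6: running sum 72 < 89
add 7: running sum 79 < 89
add 1: running sum 80 < 89
add 9: shortest ending here [6, 5, 1, 9, 10, 7, 3, 10, 6, 9, 6, 7, 1, 9] sum 89, len 14
add 6: shortest ending here [5, 1, 9, 10, 7, 3, 10, 6, 9, 6, 7, 1, 9, 6] sum 89, len 14
add 4: shortest ending here [5, 1, 9, 10, 7, 3, 10, 6, 9, 6, 7, 1, 9, 6, 4] sum 93, len 15
Shortest qualifying length: 14.

14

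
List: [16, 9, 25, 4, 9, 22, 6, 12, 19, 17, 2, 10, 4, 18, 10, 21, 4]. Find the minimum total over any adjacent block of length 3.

16

(16, 9, 25) → sum 50
(9, 25, 4) → sum 38
(25, 4, 9) → sum 38
(4, 9, 22) → sum 35
(9, 22, 6) → sum 37
(22, 6, 12) → sum 40
(6, 12, 19) → sum 37
(12, 19, 17) → sum 48
(19, 17, 2) → sum 38
(17, 2, 10) → sum 29
(2, 10, 4) → sum 16
(10, 4, 18) → sum 32
(4, 18, 10) → sum 32
(18, 10, 21) → sum 49
(10, 21, 4) → sum 35
Minimum of these is 16.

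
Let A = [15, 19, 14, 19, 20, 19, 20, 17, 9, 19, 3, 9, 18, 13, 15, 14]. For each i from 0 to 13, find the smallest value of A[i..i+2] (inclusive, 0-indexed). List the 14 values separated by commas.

14, 14, 14, 19, 19, 17, 9, 9, 3, 3, 3, 9, 13, 13

15 19 14 → min 14
19 14 19 → min 14
14 19 20 → min 14
19 20 19 → min 19
20 19 20 → min 19
19 20 17 → min 17
20 17 9 → min 9
17 9 19 → min 9
9 19 3 → min 3
19 3 9 → min 3
3 9 18 → min 3
9 18 13 → min 9
18 13 15 → min 13
13 15 14 → min 13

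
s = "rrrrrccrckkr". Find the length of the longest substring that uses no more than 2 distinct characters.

Extend right; when distinct count exceeds 2, shrink from the left:
add r: window [r] (1 distinct), len 1
add r: window [r, r] (1 distinct), len 2
add r: window [r, r, r] (1 distinct), len 3
add r: window [r, r, r, r] (1 distinct), len 4
add r: window [r, r, r, r, r] (1 distinct), len 5
add c: window [r, r, r, r, r, c] (2 distinct), len 6
add c: window [r, r, r, r, r, c, c] (2 distinct), len 7
add r: window [r, r, r, r, r, c, c, r] (2 distinct), len 8
add c: window [r, r, r, r, r, c, c, r, c] (2 distinct), len 9
add k: window [c, k] (2 distinct), len 2
add k: window [c, k, k] (2 distinct), len 3
add r: window [k, k, r] (2 distinct), len 3
Longest length with ≤2 distinct: 9.

9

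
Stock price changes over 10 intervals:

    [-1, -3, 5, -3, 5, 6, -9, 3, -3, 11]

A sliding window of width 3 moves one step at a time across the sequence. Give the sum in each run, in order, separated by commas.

1, -1, 7, 8, 2, 0, -9, 11

[-1, -3, 5] → sum 1
[-3, 5, -3] → sum -1
[5, -3, 5] → sum 7
[-3, 5, 6] → sum 8
[5, 6, -9] → sum 2
[6, -9, 3] → sum 0
[-9, 3, -3] → sum -9
[3, -3, 11] → sum 11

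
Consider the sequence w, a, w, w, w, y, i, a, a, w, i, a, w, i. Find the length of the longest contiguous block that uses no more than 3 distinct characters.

8

[w] 1 distinct, len 1
[w, a] 2 distinct, len 2
[w, a, w] 2 distinct, len 3
[w, a, w, w] 2 distinct, len 4
[w, a, w, w, w] 2 distinct, len 5
[w, a, w, w, w, y] 3 distinct, len 6
[w, w, w, y, i] 3 distinct, len 5
[y, i, a] 3 distinct, len 3
[y, i, a, a] 3 distinct, len 4
[i, a, a, w] 3 distinct, len 4
[i, a, a, w, i] 3 distinct, len 5
[i, a, a, w, i, a] 3 distinct, len 6
[i, a, a, w, i, a, w] 3 distinct, len 7
[i, a, a, w, i, a, w, i] 3 distinct, len 8
Longest length with ≤3 distinct: 8.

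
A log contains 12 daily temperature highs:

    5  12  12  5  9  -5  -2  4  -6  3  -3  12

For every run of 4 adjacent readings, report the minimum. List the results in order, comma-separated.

5, 5, -5, -5, -5, -6, -6, -6, -6

(5, 12, 12, 5) → min 5
(12, 12, 5, 9) → min 5
(12, 5, 9, -5) → min -5
(5, 9, -5, -2) → min -5
(9, -5, -2, 4) → min -5
(-5, -2, 4, -6) → min -6
(-2, 4, -6, 3) → min -6
(4, -6, 3, -3) → min -6
(-6, 3, -3, 12) → min -6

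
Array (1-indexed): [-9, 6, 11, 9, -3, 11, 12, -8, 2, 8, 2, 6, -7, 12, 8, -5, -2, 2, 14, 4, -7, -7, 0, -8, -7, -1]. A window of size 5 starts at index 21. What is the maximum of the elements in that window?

Elements at indices 21..25: -7, -7, 0, -8, -7
max(-7, -7, 0, -8, -7) = 0

0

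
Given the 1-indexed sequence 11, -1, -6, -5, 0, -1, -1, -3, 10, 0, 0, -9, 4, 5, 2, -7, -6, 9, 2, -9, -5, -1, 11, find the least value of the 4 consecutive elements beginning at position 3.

-6

Elements at indices 3..6: -6, -5, 0, -1
min(-6, -5, 0, -1) = -6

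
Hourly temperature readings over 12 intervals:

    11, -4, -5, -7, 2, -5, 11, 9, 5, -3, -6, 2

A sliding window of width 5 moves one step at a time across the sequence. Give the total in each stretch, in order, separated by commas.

-3, -19, -4, 10, 22, 17, 16, 7

(11, -4, -5, -7, 2) → sum -3
(-4, -5, -7, 2, -5) → sum -19
(-5, -7, 2, -5, 11) → sum -4
(-7, 2, -5, 11, 9) → sum 10
(2, -5, 11, 9, 5) → sum 22
(-5, 11, 9, 5, -3) → sum 17
(11, 9, 5, -3, -6) → sum 16
(9, 5, -3, -6, 2) → sum 7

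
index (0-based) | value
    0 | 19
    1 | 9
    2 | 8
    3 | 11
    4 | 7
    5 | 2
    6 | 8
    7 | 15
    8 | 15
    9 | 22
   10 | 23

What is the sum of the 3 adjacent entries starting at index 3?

20

Elements at indices 3..5: 11, 7, 2
sum(11, 7, 2) = 20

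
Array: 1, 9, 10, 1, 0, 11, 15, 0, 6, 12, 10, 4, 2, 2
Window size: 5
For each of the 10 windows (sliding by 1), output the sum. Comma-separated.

(1, 9, 10, 1, 0) → sum 21
(9, 10, 1, 0, 11) → sum 31
(10, 1, 0, 11, 15) → sum 37
(1, 0, 11, 15, 0) → sum 27
(0, 11, 15, 0, 6) → sum 32
(11, 15, 0, 6, 12) → sum 44
(15, 0, 6, 12, 10) → sum 43
(0, 6, 12, 10, 4) → sum 32
(6, 12, 10, 4, 2) → sum 34
(12, 10, 4, 2, 2) → sum 30

21, 31, 37, 27, 32, 44, 43, 32, 34, 30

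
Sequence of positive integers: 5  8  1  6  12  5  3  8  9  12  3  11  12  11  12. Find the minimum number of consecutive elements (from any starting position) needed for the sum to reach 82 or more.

10

add 5: running sum 5 < 82
add 8: running sum 13 < 82
add 1: running sum 14 < 82
add 6: running sum 20 < 82
add 12: running sum 32 < 82
add 5: running sum 37 < 82
add 3: running sum 40 < 82
add 8: running sum 48 < 82
add 9: running sum 57 < 82
add 12: running sum 69 < 82
add 3: running sum 72 < 82
add 11: shortest ending here [5, 8, 1, 6, 12, 5, 3, 8, 9, 12, 3, 11] sum 83, len 12
add 12: shortest ending here [1, 6, 12, 5, 3, 8, 9, 12, 3, 11, 12] sum 82, len 11
add 11: shortest ending here [12, 5, 3, 8, 9, 12, 3, 11, 12, 11] sum 86, len 10
add 12: shortest ending here [5, 3, 8, 9, 12, 3, 11, 12, 11, 12] sum 86, len 10
Shortest qualifying length: 10.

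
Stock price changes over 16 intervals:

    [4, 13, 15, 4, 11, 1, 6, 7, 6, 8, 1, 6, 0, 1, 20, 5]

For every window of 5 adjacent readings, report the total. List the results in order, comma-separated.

[4, 13, 15, 4, 11] → sum 47
[13, 15, 4, 11, 1] → sum 44
[15, 4, 11, 1, 6] → sum 37
[4, 11, 1, 6, 7] → sum 29
[11, 1, 6, 7, 6] → sum 31
[1, 6, 7, 6, 8] → sum 28
[6, 7, 6, 8, 1] → sum 28
[7, 6, 8, 1, 6] → sum 28
[6, 8, 1, 6, 0] → sum 21
[8, 1, 6, 0, 1] → sum 16
[1, 6, 0, 1, 20] → sum 28
[6, 0, 1, 20, 5] → sum 32

47, 44, 37, 29, 31, 28, 28, 28, 21, 16, 28, 32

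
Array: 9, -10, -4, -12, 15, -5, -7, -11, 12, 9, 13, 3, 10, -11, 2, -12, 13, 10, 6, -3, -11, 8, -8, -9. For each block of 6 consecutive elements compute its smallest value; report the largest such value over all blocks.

-11

9 -10 -4 -12 15 -5 → min -12
-10 -4 -12 15 -5 -7 → min -12
-4 -12 15 -5 -7 -11 → min -12
-12 15 -5 -7 -11 12 → min -12
15 -5 -7 -11 12 9 → min -11
-5 -7 -11 12 9 13 → min -11
-7 -11 12 9 13 3 → min -11
-11 12 9 13 3 10 → min -11
12 9 13 3 10 -11 → min -11
9 13 3 10 -11 2 → min -11
13 3 10 -11 2 -12 → min -12
3 10 -11 2 -12 13 → min -12
10 -11 2 -12 13 10 → min -12
-11 2 -12 13 10 6 → min -12
2 -12 13 10 6 -3 → min -12
-12 13 10 6 -3 -11 → min -12
13 10 6 -3 -11 8 → min -11
10 6 -3 -11 8 -8 → min -11
6 -3 -11 8 -8 -9 → min -11
Largest of these is -11.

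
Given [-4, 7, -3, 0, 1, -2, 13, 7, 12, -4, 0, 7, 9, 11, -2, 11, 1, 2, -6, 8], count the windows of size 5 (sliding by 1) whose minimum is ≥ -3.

8

-4 7 -3 0 1 → min -4
7 -3 0 1 -2 → min -3  ≥ -3 ✓
-3 0 1 -2 13 → min -3  ≥ -3 ✓
0 1 -2 13 7 → min -2  ≥ -3 ✓
1 -2 13 7 12 → min -2  ≥ -3 ✓
-2 13 7 12 -4 → min -4
13 7 12 -4 0 → min -4
7 12 -4 0 7 → min -4
12 -4 0 7 9 → min -4
-4 0 7 9 11 → min -4
0 7 9 11 -2 → min -2  ≥ -3 ✓
7 9 11 -2 11 → min -2  ≥ -3 ✓
9 11 -2 11 1 → min -2  ≥ -3 ✓
11 -2 11 1 2 → min -2  ≥ -3 ✓
-2 11 1 2 -6 → min -6
11 1 2 -6 8 → min -6
8 windows satisfy the condition.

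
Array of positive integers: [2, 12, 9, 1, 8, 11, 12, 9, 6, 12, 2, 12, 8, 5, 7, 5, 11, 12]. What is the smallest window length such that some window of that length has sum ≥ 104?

13

add 2: running sum 2 < 104
add 12: running sum 14 < 104
add 9: running sum 23 < 104
add 1: running sum 24 < 104
add 8: running sum 32 < 104
add 11: running sum 43 < 104
add 12: running sum 55 < 104
add 9: running sum 64 < 104
add 6: running sum 70 < 104
add 12: running sum 82 < 104
add 2: running sum 84 < 104
add 12: running sum 96 < 104
end 12: [2, 12, 9, 1, 8, 11, 12, 9, 6, 12, 2, 12, 8] sum 104, len 13
end 13: [12, 9, 1, 8, 11, 12, 9, 6, 12, 2, 12, 8, 5] sum 107, len 13
end 14: [12, 9, 1, 8, 11, 12, 9, 6, 12, 2, 12, 8, 5, 7] sum 114, len 14
end 15: [9, 1, 8, 11, 12, 9, 6, 12, 2, 12, 8, 5, 7, 5] sum 107, len 14
end 16: [8, 11, 12, 9, 6, 12, 2, 12, 8, 5, 7, 5, 11] sum 108, len 13
end 17: [11, 12, 9, 6, 12, 2, 12, 8, 5, 7, 5, 11, 12] sum 112, len 13
Shortest qualifying length: 13.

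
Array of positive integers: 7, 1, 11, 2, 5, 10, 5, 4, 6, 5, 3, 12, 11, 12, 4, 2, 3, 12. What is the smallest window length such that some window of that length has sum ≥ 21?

2

Extend right; whenever the sum reaches 21, record the length and shrink from the left:
add 7: running sum 7 < 21
add 1: running sum 8 < 21
add 11: running sum 19 < 21
add 2: shortest ending here [7, 1, 11, 2] sum 21, len 4
add 5: shortest ending here [7, 1, 11, 2, 5] sum 26, len 5
add 10: shortest ending here [11, 2, 5, 10] sum 28, len 4
add 5: shortest ending here [2, 5, 10, 5] sum 22, len 4
add 4: shortest ending here [5, 10, 5, 4] sum 24, len 4
add 6: shortest ending here [10, 5, 4, 6] sum 25, len 4
add 5: shortest ending here [10, 5, 4, 6, 5] sum 30, len 5
add 3: shortest ending here [5, 4, 6, 5, 3] sum 23, len 5
add 12: shortest ending here [6, 5, 3, 12] sum 26, len 4
add 11: shortest ending here [12, 11] sum 23, len 2
add 12: shortest ending here [11, 12] sum 23, len 2
add 4: shortest ending here [11, 12, 4] sum 27, len 3
add 2: shortest ending here [11, 12, 4, 2] sum 29, len 4
add 3: shortest ending here [12, 4, 2, 3] sum 21, len 4
add 12: shortest ending here [4, 2, 3, 12] sum 21, len 4
Shortest qualifying length: 2.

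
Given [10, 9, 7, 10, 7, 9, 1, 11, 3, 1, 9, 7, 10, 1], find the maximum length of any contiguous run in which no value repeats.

6

[10] len 1
[10, 9] len 2
[10, 9, 7] len 3
[9, 7, 10] len 3
[10, 7] len 2
[10, 7, 9] len 3
[10, 7, 9, 1] len 4
[10, 7, 9, 1, 11] len 5
[10, 7, 9, 1, 11, 3] len 6
[11, 3, 1] len 3
[11, 3, 1, 9] len 4
[11, 3, 1, 9, 7] len 5
[11, 3, 1, 9, 7, 10] len 6
[9, 7, 10, 1] len 4
Longest all-distinct length: 6.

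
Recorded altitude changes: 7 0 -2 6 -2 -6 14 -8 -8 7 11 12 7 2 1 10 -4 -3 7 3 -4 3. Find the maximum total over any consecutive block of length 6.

43

[7, 0, -2, 6, -2, -6] → sum 3
[0, -2, 6, -2, -6, 14] → sum 10
[-2, 6, -2, -6, 14, -8] → sum 2
[6, -2, -6, 14, -8, -8] → sum -4
[-2, -6, 14, -8, -8, 7] → sum -3
[-6, 14, -8, -8, 7, 11] → sum 10
[14, -8, -8, 7, 11, 12] → sum 28
[-8, -8, 7, 11, 12, 7] → sum 21
[-8, 7, 11, 12, 7, 2] → sum 31
[7, 11, 12, 7, 2, 1] → sum 40
[11, 12, 7, 2, 1, 10] → sum 43
[12, 7, 2, 1, 10, -4] → sum 28
[7, 2, 1, 10, -4, -3] → sum 13
[2, 1, 10, -4, -3, 7] → sum 13
[1, 10, -4, -3, 7, 3] → sum 14
[10, -4, -3, 7, 3, -4] → sum 9
[-4, -3, 7, 3, -4, 3] → sum 2
Maximum of these is 43.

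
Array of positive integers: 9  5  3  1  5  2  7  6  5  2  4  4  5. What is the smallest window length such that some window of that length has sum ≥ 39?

9

add 9: running sum 9 < 39
add 5: running sum 14 < 39
add 3: running sum 17 < 39
add 1: running sum 18 < 39
add 5: running sum 23 < 39
add 2: running sum 25 < 39
add 7: running sum 32 < 39
add 6: running sum 38 < 39
end 8: [9, 5, 3, 1, 5, 2, 7, 6, 5] sum 43, len 9
end 9: [9, 5, 3, 1, 5, 2, 7, 6, 5, 2] sum 45, len 10
end 10: [5, 3, 1, 5, 2, 7, 6, 5, 2, 4] sum 40, len 10
end 11: [3, 1, 5, 2, 7, 6, 5, 2, 4, 4] sum 39, len 10
end 12: [5, 2, 7, 6, 5, 2, 4, 4, 5] sum 40, len 9
Shortest qualifying length: 9.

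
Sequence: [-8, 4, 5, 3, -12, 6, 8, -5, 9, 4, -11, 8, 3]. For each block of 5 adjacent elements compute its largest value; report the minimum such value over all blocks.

5

(-8, 4, 5, 3, -12) → max 5
(4, 5, 3, -12, 6) → max 6
(5, 3, -12, 6, 8) → max 8
(3, -12, 6, 8, -5) → max 8
(-12, 6, 8, -5, 9) → max 9
(6, 8, -5, 9, 4) → max 9
(8, -5, 9, 4, -11) → max 9
(-5, 9, 4, -11, 8) → max 9
(9, 4, -11, 8, 3) → max 9
Minimum of these is 5.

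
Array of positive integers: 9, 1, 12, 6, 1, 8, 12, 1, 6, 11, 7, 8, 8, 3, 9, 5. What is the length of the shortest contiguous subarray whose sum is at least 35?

Extend right; whenever the sum reaches 35, record the length and shrink from the left:
add 9: running sum 9 < 35
add 1: running sum 10 < 35
add 12: running sum 22 < 35
add 6: running sum 28 < 35
add 1: running sum 29 < 35
add 8: shortest ending here [9, 1, 12, 6, 1, 8] sum 37, len 6
add 12: shortest ending here [12, 6, 1, 8, 12] sum 39, len 5
add 1: shortest ending here [12, 6, 1, 8, 12, 1] sum 40, len 6
add 6: shortest ending here [12, 6, 1, 8, 12, 1, 6] sum 46, len 7
add 11: shortest ending here [8, 12, 1, 6, 11] sum 38, len 5
add 7: shortest ending here [12, 1, 6, 11, 7] sum 37, len 5
add 8: shortest ending here [12, 1, 6, 11, 7, 8] sum 45, len 6
add 8: shortest ending here [6, 11, 7, 8, 8] sum 40, len 5
add 3: shortest ending here [11, 7, 8, 8, 3] sum 37, len 5
add 9: shortest ending here [7, 8, 8, 3, 9] sum 35, len 5
add 5: shortest ending here [7, 8, 8, 3, 9, 5] sum 40, len 6
Shortest qualifying length: 5.

5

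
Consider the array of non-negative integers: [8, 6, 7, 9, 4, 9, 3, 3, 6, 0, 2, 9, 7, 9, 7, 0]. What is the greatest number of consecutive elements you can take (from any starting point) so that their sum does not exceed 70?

13

Extend to the right; shrink from the left whenever the sum exceeds 70:
→ 8: sum 8, len 1
→ 6: sum 14, len 2
→ 7: sum 21, len 3
→ 9: sum 30, len 4
→ 4: sum 34, len 5
→ 9: sum 43, len 6
→ 3: sum 46, len 7
→ 3: sum 49, len 8
→ 6: sum 55, len 9
→ 0: sum 55, len 10
→ 2: sum 57, len 11
→ 9: sum 66, len 12
→ 7 (dropped 8): sum 65, len 12
→ 9 (dropped 6): sum 68, len 12
→ 7 (dropped 7): sum 68, len 12
→ 0: sum 68, len 13
Longest length seen: 13.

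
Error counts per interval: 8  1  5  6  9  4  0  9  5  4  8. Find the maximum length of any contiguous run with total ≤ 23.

→ 8: sum 8, len 1
→ 1: sum 9, len 2
→ 5: sum 14, len 3
→ 6: sum 20, len 4
→ 9 (dropped 8): sum 21, len 4
→ 4 (dropped 1, 5): sum 19, len 3
→ 0: sum 19, len 4
→ 9 (dropped 6): sum 22, len 4
→ 5 (dropped 9): sum 18, len 4
→ 4: sum 22, len 5
→ 8 (dropped 4, 0, 9): sum 17, len 3
Longest length seen: 5.

5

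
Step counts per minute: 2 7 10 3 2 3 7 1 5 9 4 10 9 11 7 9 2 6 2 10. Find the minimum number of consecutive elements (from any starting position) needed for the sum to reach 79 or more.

11

add 2: running sum 2 < 79
add 7: running sum 9 < 79
add 10: running sum 19 < 79
add 3: running sum 22 < 79
add 2: running sum 24 < 79
add 3: running sum 27 < 79
add 7: running sum 34 < 79
add 1: running sum 35 < 79
add 5: running sum 40 < 79
add 9: running sum 49 < 79
add 4: running sum 53 < 79
add 10: running sum 63 < 79
add 9: running sum 72 < 79
end 13: [7, 10, 3, 2, 3, 7, 1, 5, 9, 4, 10, 9, 11] sum 81, len 13
end 14: [10, 3, 2, 3, 7, 1, 5, 9, 4, 10, 9, 11, 7] sum 81, len 13
end 15: [3, 2, 3, 7, 1, 5, 9, 4, 10, 9, 11, 7, 9] sum 80, len 13
end 16: [2, 3, 7, 1, 5, 9, 4, 10, 9, 11, 7, 9, 2] sum 79, len 13
end 17: [7, 1, 5, 9, 4, 10, 9, 11, 7, 9, 2, 6] sum 80, len 12
end 18: [7, 1, 5, 9, 4, 10, 9, 11, 7, 9, 2, 6, 2] sum 82, len 13
end 19: [9, 4, 10, 9, 11, 7, 9, 2, 6, 2, 10] sum 79, len 11
Shortest qualifying length: 11.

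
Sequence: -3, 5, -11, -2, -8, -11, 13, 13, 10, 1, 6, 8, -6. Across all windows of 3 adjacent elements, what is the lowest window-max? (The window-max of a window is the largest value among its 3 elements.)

[-3, 5, -11] → max 5
[5, -11, -2] → max 5
[-11, -2, -8] → max -2
[-2, -8, -11] → max -2
[-8, -11, 13] → max 13
[-11, 13, 13] → max 13
[13, 13, 10] → max 13
[13, 10, 1] → max 13
[10, 1, 6] → max 10
[1, 6, 8] → max 8
[6, 8, -6] → max 8
Lowest of these is -2.

-2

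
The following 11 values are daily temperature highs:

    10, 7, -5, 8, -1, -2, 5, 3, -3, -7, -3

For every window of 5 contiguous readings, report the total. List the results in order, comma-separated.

19, 7, 5, 13, 2, -4, -5

Sliding a size-5 window across the 11 values:
(10, 7, -5, 8, -1) → sum 19
(7, -5, 8, -1, -2) → sum 7
(-5, 8, -1, -2, 5) → sum 5
(8, -1, -2, 5, 3) → sum 13
(-1, -2, 5, 3, -3) → sum 2
(-2, 5, 3, -3, -7) → sum -4
(5, 3, -3, -7, -3) → sum -5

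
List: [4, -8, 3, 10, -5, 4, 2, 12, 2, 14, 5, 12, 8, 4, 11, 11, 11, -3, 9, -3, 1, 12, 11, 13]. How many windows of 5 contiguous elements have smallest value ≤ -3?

(4, -8, 3, 10, -5) → min -8  ≤ -3 ✓
(-8, 3, 10, -5, 4) → min -8  ≤ -3 ✓
(3, 10, -5, 4, 2) → min -5  ≤ -3 ✓
(10, -5, 4, 2, 12) → min -5  ≤ -3 ✓
(-5, 4, 2, 12, 2) → min -5  ≤ -3 ✓
(4, 2, 12, 2, 14) → min 2
(2, 12, 2, 14, 5) → min 2
(12, 2, 14, 5, 12) → min 2
(2, 14, 5, 12, 8) → min 2
(14, 5, 12, 8, 4) → min 4
(5, 12, 8, 4, 11) → min 4
(12, 8, 4, 11, 11) → min 4
(8, 4, 11, 11, 11) → min 4
(4, 11, 11, 11, -3) → min -3  ≤ -3 ✓
(11, 11, 11, -3, 9) → min -3  ≤ -3 ✓
(11, 11, -3, 9, -3) → min -3  ≤ -3 ✓
(11, -3, 9, -3, 1) → min -3  ≤ -3 ✓
(-3, 9, -3, 1, 12) → min -3  ≤ -3 ✓
(9, -3, 1, 12, 11) → min -3  ≤ -3 ✓
(-3, 1, 12, 11, 13) → min -3  ≤ -3 ✓
12 windows satisfy the condition.

12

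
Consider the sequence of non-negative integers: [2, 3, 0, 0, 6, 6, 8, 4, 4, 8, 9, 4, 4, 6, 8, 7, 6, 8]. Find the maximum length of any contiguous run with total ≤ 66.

14

→ 2: sum 2, len 1
→ 3: sum 5, len 2
→ 0: sum 5, len 3
→ 0: sum 5, len 4
→ 6: sum 11, len 5
→ 6: sum 17, len 6
→ 8: sum 25, len 7
→ 4: sum 29, len 8
→ 4: sum 33, len 9
→ 8: sum 41, len 10
→ 9: sum 50, len 11
→ 4: sum 54, len 12
→ 4: sum 58, len 13
→ 6: sum 64, len 14
→ 8 (dropped 2, 3, 0, 0, 6): sum 61, len 10
→ 7 (dropped 6): sum 62, len 10
→ 6 (dropped 8): sum 60, len 10
→ 8 (dropped 4): sum 64, len 10
Longest length seen: 14.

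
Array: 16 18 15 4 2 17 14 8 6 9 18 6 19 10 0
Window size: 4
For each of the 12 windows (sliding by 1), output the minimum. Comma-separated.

4, 2, 2, 2, 2, 6, 6, 6, 6, 6, 6, 0

16 18 15 4 → min 4
18 15 4 2 → min 2
15 4 2 17 → min 2
4 2 17 14 → min 2
2 17 14 8 → min 2
17 14 8 6 → min 6
14 8 6 9 → min 6
8 6 9 18 → min 6
6 9 18 6 → min 6
9 18 6 19 → min 6
18 6 19 10 → min 6
6 19 10 0 → min 0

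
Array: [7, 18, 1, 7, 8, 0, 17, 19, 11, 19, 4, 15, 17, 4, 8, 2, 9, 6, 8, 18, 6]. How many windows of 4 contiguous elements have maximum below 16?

4

7 18 1 7 → max 18
18 1 7 8 → max 18
1 7 8 0 → max 8  < 16 ✓
7 8 0 17 → max 17
8 0 17 19 → max 19
0 17 19 11 → max 19
17 19 11 19 → max 19
19 11 19 4 → max 19
11 19 4 15 → max 19
19 4 15 17 → max 19
4 15 17 4 → max 17
15 17 4 8 → max 17
17 4 8 2 → max 17
4 8 2 9 → max 9  < 16 ✓
8 2 9 6 → max 9  < 16 ✓
2 9 6 8 → max 9  < 16 ✓
9 6 8 18 → max 18
6 8 18 6 → max 18
4 windows satisfy the condition.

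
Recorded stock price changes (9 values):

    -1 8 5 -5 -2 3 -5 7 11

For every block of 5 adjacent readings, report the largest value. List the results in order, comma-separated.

8, 8, 5, 7, 11

(-1, 8, 5, -5, -2) → max 8
(8, 5, -5, -2, 3) → max 8
(5, -5, -2, 3, -5) → max 5
(-5, -2, 3, -5, 7) → max 7
(-2, 3, -5, 7, 11) → max 11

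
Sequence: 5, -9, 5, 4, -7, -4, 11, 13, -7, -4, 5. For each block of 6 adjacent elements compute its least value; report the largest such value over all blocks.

5 -9 5 4 -7 -4 → min -9
-9 5 4 -7 -4 11 → min -9
5 4 -7 -4 11 13 → min -7
4 -7 -4 11 13 -7 → min -7
-7 -4 11 13 -7 -4 → min -7
-4 11 13 -7 -4 5 → min -7
Largest of these is -7.

-7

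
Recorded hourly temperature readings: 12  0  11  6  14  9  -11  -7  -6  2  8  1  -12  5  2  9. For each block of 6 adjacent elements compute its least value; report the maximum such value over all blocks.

0

(12, 0, 11, 6, 14, 9) → min 0
(0, 11, 6, 14, 9, -11) → min -11
(11, 6, 14, 9, -11, -7) → min -11
(6, 14, 9, -11, -7, -6) → min -11
(14, 9, -11, -7, -6, 2) → min -11
(9, -11, -7, -6, 2, 8) → min -11
(-11, -7, -6, 2, 8, 1) → min -11
(-7, -6, 2, 8, 1, -12) → min -12
(-6, 2, 8, 1, -12, 5) → min -12
(2, 8, 1, -12, 5, 2) → min -12
(8, 1, -12, 5, 2, 9) → min -12
Maximum of these is 0.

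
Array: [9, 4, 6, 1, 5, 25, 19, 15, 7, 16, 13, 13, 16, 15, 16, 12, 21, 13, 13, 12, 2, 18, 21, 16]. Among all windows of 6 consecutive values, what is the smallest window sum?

(9, 4, 6, 1, 5, 25) → sum 50
(4, 6, 1, 5, 25, 19) → sum 60
(6, 1, 5, 25, 19, 15) → sum 71
(1, 5, 25, 19, 15, 7) → sum 72
(5, 25, 19, 15, 7, 16) → sum 87
(25, 19, 15, 7, 16, 13) → sum 95
(19, 15, 7, 16, 13, 13) → sum 83
(15, 7, 16, 13, 13, 16) → sum 80
(7, 16, 13, 13, 16, 15) → sum 80
(16, 13, 13, 16, 15, 16) → sum 89
(13, 13, 16, 15, 16, 12) → sum 85
(13, 16, 15, 16, 12, 21) → sum 93
(16, 15, 16, 12, 21, 13) → sum 93
(15, 16, 12, 21, 13, 13) → sum 90
(16, 12, 21, 13, 13, 12) → sum 87
(12, 21, 13, 13, 12, 2) → sum 73
(21, 13, 13, 12, 2, 18) → sum 79
(13, 13, 12, 2, 18, 21) → sum 79
(13, 12, 2, 18, 21, 16) → sum 82
Smallest of these is 50.

50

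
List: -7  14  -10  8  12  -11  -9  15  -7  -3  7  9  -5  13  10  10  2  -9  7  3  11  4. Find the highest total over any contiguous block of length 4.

(-7, 14, -10, 8) → sum 5
(14, -10, 8, 12) → sum 24
(-10, 8, 12, -11) → sum -1
(8, 12, -11, -9) → sum 0
(12, -11, -9, 15) → sum 7
(-11, -9, 15, -7) → sum -12
(-9, 15, -7, -3) → sum -4
(15, -7, -3, 7) → sum 12
(-7, -3, 7, 9) → sum 6
(-3, 7, 9, -5) → sum 8
(7, 9, -5, 13) → sum 24
(9, -5, 13, 10) → sum 27
(-5, 13, 10, 10) → sum 28
(13, 10, 10, 2) → sum 35
(10, 10, 2, -9) → sum 13
(10, 2, -9, 7) → sum 10
(2, -9, 7, 3) → sum 3
(-9, 7, 3, 11) → sum 12
(7, 3, 11, 4) → sum 25
Highest of these is 35.

35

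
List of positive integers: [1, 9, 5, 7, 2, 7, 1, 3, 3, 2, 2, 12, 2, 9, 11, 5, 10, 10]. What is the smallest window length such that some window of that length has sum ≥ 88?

16

add 1: running sum 1 < 88
add 9: running sum 10 < 88
add 5: running sum 15 < 88
add 7: running sum 22 < 88
add 2: running sum 24 < 88
add 7: running sum 31 < 88
add 1: running sum 32 < 88
add 3: running sum 35 < 88
add 3: running sum 38 < 88
add 2: running sum 40 < 88
add 2: running sum 42 < 88
add 12: running sum 54 < 88
add 2: running sum 56 < 88
add 9: running sum 65 < 88
add 11: running sum 76 < 88
add 5: running sum 81 < 88
end 16: [9, 5, 7, 2, 7, 1, 3, 3, 2, 2, 12, 2, 9, 11, 5, 10] sum 90, len 16
end 17: [5, 7, 2, 7, 1, 3, 3, 2, 2, 12, 2, 9, 11, 5, 10, 10] sum 91, len 16
Shortest qualifying length: 16.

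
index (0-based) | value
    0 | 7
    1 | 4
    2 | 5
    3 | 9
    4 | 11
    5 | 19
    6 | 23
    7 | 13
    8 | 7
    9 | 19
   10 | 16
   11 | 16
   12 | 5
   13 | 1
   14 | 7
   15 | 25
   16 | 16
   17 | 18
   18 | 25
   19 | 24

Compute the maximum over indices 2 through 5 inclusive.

Elements at indices 2..5: 5, 9, 11, 19
max(5, 9, 11, 19) = 19

19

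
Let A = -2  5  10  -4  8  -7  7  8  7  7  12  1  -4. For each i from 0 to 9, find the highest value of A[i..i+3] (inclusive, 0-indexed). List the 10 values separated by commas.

10, 10, 10, 8, 8, 8, 8, 12, 12, 12

Sliding a size-4 window across the 13 values:
[-2, 5, 10, -4] → max 10
[5, 10, -4, 8] → max 10
[10, -4, 8, -7] → max 10
[-4, 8, -7, 7] → max 8
[8, -7, 7, 8] → max 8
[-7, 7, 8, 7] → max 8
[7, 8, 7, 7] → max 8
[8, 7, 7, 12] → max 12
[7, 7, 12, 1] → max 12
[7, 12, 1, -4] → max 12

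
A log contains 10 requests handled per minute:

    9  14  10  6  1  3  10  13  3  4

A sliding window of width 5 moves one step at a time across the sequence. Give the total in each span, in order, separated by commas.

40, 34, 30, 33, 30, 33

[9, 14, 10, 6, 1] → sum 40
[14, 10, 6, 1, 3] → sum 34
[10, 6, 1, 3, 10] → sum 30
[6, 1, 3, 10, 13] → sum 33
[1, 3, 10, 13, 3] → sum 30
[3, 10, 13, 3, 4] → sum 33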